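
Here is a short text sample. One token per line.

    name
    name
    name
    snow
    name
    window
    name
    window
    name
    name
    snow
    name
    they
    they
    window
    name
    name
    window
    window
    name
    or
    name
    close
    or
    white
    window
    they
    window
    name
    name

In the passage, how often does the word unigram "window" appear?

Scanning the 30 tokens for "window":
  position 6: window
  position 8: window
  position 15: window
  position 18: window
  position 19: window
  position 26: window
  position 28: window

7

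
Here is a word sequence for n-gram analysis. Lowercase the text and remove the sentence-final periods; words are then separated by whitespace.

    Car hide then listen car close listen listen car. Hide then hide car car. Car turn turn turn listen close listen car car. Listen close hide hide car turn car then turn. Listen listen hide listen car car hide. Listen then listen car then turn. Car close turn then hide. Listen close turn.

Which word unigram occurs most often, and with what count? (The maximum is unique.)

"car", 14 times

Unigram frequencies (highest first):
  car: 14
  listen: 12
  hide: 8
  turn: 8
  then: 6
  close: 5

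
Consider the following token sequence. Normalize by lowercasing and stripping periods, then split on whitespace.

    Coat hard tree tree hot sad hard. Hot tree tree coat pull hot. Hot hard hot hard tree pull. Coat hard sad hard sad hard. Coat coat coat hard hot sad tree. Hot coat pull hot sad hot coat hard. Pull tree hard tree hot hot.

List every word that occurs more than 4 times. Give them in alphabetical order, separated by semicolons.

coat; hard; hot; sad; tree

Unigram counts meeting the condition (more than 4 times):
  coat: 8
  hard: 10
  hot: 11
  sad: 5
  tree: 8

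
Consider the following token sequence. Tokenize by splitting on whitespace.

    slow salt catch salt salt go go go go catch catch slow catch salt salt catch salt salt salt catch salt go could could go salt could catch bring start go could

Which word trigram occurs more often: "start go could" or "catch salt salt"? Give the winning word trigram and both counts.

"catch salt salt" (3 vs 1)

"start go could": 1 occurrence
"catch salt salt": 3 occurrences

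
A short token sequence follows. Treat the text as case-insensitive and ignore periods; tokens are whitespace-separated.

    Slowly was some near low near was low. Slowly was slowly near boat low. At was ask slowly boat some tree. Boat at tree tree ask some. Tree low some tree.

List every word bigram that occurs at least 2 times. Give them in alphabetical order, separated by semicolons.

slowly was; some tree

Bigram counts meeting the condition (at least 2 times):
  slowly was: 2
  some tree: 3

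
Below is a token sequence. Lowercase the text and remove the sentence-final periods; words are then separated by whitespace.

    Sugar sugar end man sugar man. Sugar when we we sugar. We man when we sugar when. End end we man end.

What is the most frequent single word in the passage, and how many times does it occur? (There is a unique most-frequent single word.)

Unigram frequencies (highest first):
  sugar: 6
  we: 5
  end: 4
  man: 4
  when: 3

"sugar", 6 times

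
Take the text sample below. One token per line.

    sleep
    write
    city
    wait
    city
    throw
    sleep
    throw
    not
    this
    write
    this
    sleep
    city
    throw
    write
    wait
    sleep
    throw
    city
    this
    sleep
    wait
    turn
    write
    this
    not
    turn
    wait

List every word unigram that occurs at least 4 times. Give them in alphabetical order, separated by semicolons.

city; sleep; this; throw; wait; write

Unigram counts meeting the condition (at least 4 times):
  city: 4
  sleep: 5
  this: 4
  throw: 4
  wait: 4
  write: 4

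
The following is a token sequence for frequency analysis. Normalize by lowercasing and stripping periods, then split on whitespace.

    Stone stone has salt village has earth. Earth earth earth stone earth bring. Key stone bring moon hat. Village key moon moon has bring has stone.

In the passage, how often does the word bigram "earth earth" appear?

Scanning the 25 overlapping bigram windows for "earth earth":
  position 7–8: earth earth
  position 8–9: earth earth
  position 9–10: earth earth

3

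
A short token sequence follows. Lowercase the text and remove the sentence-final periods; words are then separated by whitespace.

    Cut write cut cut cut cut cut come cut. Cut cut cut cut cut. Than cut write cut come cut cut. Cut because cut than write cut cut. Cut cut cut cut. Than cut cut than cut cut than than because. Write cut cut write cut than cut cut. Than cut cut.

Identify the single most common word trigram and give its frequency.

Trigram frequencies (highest first):
  cut cut cut: 12
  cut cut than: 5
  cut than cut: 5
  than cut cut: 4
  cut write cut: 3
  write cut cut: 3
  … (16 more, each ≤ 2)

"cut cut cut", 12 times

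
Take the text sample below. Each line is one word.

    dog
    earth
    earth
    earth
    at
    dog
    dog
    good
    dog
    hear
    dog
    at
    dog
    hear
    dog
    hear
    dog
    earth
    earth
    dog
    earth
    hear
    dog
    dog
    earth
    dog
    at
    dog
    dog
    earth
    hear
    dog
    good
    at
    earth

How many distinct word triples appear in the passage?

25

35 tokens → 33 trigram windows in total.
Repeated trigrams (each contributes count−1 duplicates):
  dog hear dog: 3
  at dog dog: 2
  dog at dog: 2
  dog dog earth: 2
  dog earth earth: 2
  dog earth hear: 2
  earth hear dog: 2
8 duplicate windows → 33 − 8 = 25 distinct.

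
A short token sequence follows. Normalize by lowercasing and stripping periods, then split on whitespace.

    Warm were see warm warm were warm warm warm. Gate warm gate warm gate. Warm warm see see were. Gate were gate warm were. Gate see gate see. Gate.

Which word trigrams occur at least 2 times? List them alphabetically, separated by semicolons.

Trigram counts meeting the condition (at least 2 times):
  gate see gate: 2
  gate warm gate: 2
  warm gate warm: 3

gate see gate; gate warm gate; warm gate warm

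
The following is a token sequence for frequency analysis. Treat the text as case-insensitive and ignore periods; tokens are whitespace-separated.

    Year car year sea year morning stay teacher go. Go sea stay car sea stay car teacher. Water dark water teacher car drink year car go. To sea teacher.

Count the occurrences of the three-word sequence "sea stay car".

2

Scanning the 27 overlapping trigram windows for "sea stay car":
  position 11–13: sea stay car
  position 14–16: sea stay car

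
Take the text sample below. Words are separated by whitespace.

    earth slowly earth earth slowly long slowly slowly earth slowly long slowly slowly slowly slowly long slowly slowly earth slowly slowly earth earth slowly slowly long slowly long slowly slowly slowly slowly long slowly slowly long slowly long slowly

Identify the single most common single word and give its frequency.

"slowly", 24 times

Unigram frequencies (highest first):
  slowly: 24
  long: 8
  earth: 7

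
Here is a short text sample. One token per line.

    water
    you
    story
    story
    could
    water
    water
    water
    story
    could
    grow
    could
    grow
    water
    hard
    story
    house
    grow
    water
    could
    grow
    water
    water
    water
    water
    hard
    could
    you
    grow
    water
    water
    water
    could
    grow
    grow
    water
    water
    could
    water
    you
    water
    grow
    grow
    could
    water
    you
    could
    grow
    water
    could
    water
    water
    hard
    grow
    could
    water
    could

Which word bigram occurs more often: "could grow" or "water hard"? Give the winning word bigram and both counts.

"could grow": 5 occurrences
"water hard": 3 occurrences

"could grow" (5 vs 3)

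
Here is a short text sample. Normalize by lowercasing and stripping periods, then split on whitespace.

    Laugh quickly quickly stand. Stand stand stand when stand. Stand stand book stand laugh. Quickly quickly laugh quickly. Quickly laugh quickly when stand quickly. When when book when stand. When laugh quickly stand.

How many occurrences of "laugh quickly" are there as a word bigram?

Scanning the 32 overlapping bigram windows for "laugh quickly":
  position 1–2: laugh quickly
  position 14–15: laugh quickly
  position 17–18: laugh quickly
  position 20–21: laugh quickly
  position 31–32: laugh quickly

5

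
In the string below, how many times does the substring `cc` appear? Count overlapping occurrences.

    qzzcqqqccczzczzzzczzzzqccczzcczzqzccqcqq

6

Sliding a length-2 window over the 40 characters (39 positions):
  position 8–9: cc
  position 9–10: cc
  position 24–25: cc
  position 25–26: cc
  position 29–30: cc
  position 35–36: cc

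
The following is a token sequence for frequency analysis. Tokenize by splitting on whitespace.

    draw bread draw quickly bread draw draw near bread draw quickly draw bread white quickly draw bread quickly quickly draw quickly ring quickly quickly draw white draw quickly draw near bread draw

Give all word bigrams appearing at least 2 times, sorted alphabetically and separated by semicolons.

bread draw; draw bread; draw near; draw quickly; near bread; quickly draw; quickly quickly

Bigram counts meeting the condition (at least 2 times):
  bread draw: 4
  draw bread: 3
  draw near: 2
  draw quickly: 4
  near bread: 2
  quickly draw: 5
  quickly quickly: 2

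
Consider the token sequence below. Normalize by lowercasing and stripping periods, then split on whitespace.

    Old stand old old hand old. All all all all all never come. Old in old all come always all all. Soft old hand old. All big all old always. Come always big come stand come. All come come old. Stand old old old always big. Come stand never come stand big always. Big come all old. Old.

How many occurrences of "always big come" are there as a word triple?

Scanning the 56 overlapping trigram windows for "always big come":
  position 32–34: always big come
  position 45–47: always big come
  position 53–55: always big come

3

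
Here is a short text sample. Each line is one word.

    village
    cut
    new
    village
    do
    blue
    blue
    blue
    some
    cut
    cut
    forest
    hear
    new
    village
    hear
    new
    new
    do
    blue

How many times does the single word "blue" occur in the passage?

4

Scanning the 20 tokens for "blue":
  position 6: blue
  position 7: blue
  position 8: blue
  position 20: blue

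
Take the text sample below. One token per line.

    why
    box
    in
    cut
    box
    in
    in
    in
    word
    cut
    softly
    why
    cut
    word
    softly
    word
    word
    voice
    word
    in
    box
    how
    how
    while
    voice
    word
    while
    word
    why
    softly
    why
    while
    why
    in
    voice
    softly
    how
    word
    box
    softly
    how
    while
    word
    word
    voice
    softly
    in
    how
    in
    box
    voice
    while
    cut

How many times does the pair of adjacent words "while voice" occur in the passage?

Scanning the 52 overlapping bigram windows for "while voice":
  position 24–25: while voice

1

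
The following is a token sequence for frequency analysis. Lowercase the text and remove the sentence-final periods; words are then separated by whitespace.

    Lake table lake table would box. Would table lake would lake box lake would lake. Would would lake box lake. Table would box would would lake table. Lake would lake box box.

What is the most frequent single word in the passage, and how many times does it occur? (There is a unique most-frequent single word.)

"lake", 11 times

Unigram frequencies (highest first):
  lake: 11
  would: 10
  box: 6
  table: 5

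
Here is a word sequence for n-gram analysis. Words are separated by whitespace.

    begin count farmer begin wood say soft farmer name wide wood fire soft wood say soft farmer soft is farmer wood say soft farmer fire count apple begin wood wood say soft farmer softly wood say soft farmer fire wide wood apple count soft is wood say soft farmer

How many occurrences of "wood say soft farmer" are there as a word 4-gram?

Scanning the 46 overlapping 4-gram windows for "wood say soft farmer":
  position 5–8: wood say soft farmer
  position 14–17: wood say soft farmer
  position 21–24: wood say soft farmer
  position 30–33: wood say soft farmer
  position 35–38: wood say soft farmer
  position 46–49: wood say soft farmer

6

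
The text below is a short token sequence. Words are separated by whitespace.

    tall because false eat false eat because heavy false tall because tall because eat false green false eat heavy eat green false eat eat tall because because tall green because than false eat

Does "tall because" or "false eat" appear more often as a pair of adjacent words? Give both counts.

"false eat" (5 vs 4)

"tall because": 4 occurrences
"false eat": 5 occurrences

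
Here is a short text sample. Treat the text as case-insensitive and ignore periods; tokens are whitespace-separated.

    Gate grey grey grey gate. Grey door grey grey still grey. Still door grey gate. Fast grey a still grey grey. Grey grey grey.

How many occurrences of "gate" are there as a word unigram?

Scanning the 24 tokens for "gate":
  position 1: gate
  position 5: gate
  position 15: gate

3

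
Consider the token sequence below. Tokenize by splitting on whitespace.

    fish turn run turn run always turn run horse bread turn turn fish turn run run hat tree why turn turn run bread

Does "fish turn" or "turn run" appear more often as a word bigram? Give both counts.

"turn run" (5 vs 2)

"fish turn": 2 occurrences
"turn run": 5 occurrences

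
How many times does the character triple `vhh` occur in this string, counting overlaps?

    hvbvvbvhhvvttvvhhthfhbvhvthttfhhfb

Sliding a length-3 window over the 34 characters (32 positions):
  position 7–9: vhh
  position 15–17: vhh

2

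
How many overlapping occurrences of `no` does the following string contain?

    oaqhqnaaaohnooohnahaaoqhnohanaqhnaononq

Sliding a length-2 window over the 39 characters (38 positions):
  position 12–13: no
  position 25–26: no
  position 36–37: no

3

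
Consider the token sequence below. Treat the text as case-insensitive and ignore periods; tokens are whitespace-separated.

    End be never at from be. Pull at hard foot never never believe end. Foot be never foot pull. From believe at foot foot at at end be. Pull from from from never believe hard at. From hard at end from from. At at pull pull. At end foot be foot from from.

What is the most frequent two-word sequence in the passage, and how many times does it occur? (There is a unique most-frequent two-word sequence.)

"from from", 4 times

Bigram frequencies (highest first):
  from from: 4
  at end: 3
  end be: 2
  be never: 2
  at from: 2
  be pull: 2
  … (30 more, each ≤ 2)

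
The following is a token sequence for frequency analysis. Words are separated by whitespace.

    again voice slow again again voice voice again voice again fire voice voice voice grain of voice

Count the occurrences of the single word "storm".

0

Scanning the 17 tokens for "storm":
  (none found)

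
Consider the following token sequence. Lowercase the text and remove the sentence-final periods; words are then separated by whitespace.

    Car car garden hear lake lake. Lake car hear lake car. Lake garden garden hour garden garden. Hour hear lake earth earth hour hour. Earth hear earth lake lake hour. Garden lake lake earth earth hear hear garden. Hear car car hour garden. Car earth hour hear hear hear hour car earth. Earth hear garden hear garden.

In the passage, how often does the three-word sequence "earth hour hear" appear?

1

Scanning the 55 overlapping trigram windows for "earth hour hear":
  position 45–47: earth hour hear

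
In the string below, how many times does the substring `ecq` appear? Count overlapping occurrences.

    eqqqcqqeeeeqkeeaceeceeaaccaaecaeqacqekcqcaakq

0

Sliding a length-3 window over the 45 characters (43 positions):
  (no match at any position)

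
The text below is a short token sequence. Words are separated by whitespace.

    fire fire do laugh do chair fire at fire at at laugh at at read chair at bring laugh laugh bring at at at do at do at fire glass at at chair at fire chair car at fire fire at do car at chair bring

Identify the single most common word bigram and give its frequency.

Bigram frequencies (highest first):
  at at: 5
  at fire: 4
  fire at: 3
  at do: 3
  fire fire: 2
  chair at: 2
  … (23 more, each ≤ 2)

"at at", 5 times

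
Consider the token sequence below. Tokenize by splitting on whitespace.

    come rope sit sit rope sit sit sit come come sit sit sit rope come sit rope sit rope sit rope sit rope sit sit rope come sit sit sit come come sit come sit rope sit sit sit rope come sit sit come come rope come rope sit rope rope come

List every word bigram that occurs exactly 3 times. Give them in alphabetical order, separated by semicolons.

Bigram counts meeting the condition (exactly 3 times):
  come come: 3
  come rope: 3

come come; come rope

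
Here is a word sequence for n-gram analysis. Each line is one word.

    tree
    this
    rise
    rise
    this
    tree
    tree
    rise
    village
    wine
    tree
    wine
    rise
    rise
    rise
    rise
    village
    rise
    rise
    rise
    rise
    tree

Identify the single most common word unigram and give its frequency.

"rise", 11 times

Unigram frequencies (highest first):
  rise: 11
  tree: 5
  this: 2
  village: 2
  wine: 2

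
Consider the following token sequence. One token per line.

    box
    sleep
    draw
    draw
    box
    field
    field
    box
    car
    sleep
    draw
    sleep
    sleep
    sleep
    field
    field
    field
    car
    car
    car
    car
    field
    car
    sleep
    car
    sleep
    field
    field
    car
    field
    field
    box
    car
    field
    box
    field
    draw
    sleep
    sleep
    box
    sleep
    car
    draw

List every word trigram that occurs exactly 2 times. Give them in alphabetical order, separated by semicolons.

car car car; draw sleep sleep; field box car; field field box; field field car; sleep field field

Trigram counts meeting the condition (exactly 2 times):
  car car car: 2
  draw sleep sleep: 2
  field box car: 2
  field field box: 2
  field field car: 2
  sleep field field: 2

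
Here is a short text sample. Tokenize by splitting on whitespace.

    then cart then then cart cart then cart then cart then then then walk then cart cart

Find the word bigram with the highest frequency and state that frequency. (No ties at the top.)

Bigram frequencies (highest first):
  then cart: 5
  cart then: 4
  then then: 3
  cart cart: 2
  then walk: 1
  walk then: 1

"then cart", 5 times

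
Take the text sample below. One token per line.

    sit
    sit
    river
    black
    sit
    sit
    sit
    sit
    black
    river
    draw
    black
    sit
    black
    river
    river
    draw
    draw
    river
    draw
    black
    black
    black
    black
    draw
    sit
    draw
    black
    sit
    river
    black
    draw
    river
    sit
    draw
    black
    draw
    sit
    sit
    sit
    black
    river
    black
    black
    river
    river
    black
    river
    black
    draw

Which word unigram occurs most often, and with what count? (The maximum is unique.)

"black", 16 times

Unigram frequencies (highest first):
  black: 16
  sit: 13
  river: 11
  draw: 10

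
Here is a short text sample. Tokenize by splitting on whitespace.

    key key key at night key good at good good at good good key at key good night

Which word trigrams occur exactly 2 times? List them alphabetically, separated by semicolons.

at good good; good at good

Trigram counts meeting the condition (exactly 2 times):
  at good good: 2
  good at good: 2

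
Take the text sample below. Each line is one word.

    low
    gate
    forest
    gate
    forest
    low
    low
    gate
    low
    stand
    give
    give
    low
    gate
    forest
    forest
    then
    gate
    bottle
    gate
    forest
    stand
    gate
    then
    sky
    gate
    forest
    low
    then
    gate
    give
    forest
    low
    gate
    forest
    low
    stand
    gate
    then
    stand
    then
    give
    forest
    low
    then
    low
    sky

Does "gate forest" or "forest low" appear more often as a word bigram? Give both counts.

"gate forest" (6 vs 5)

"gate forest": 6 occurrences
"forest low": 5 occurrences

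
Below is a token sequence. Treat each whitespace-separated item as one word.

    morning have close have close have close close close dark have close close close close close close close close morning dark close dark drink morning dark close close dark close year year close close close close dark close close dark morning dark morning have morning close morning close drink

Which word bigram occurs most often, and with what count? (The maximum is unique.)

Bigram frequencies (highest first):
  close close: 14
  close dark: 5
  have close: 4
  dark close: 4
  morning dark: 3
  morning have: 2
  … (12 more, each ≤ 2)

"close close", 14 times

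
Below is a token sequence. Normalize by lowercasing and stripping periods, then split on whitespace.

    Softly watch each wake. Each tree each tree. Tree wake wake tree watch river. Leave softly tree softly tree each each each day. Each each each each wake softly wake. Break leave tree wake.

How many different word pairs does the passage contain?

34 tokens → 33 bigram windows in total.
Repeated bigrams (each contributes count−1 duplicates):
  each each: 5
  each tree: 2
  each wake: 2
  softly tree: 2
  tree each: 2
  tree wake: 2
9 duplicate windows → 33 − 9 = 24 distinct.

24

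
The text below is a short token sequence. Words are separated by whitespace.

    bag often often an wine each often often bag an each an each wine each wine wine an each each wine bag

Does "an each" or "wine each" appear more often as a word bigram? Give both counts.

"an each": 3 occurrences
"wine each": 2 occurrences

"an each" (3 vs 2)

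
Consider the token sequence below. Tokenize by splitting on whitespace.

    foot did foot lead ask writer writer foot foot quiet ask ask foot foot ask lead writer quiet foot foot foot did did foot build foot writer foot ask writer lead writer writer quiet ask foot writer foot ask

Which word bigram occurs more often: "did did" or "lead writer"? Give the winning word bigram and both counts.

"lead writer" (2 vs 1)

"did did": 1 occurrence
"lead writer": 2 occurrences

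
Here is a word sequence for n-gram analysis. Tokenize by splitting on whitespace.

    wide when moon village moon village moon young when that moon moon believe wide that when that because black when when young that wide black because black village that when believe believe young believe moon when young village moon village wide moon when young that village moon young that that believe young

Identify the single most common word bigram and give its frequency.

Bigram frequencies (highest first):
  village moon: 4
  moon village: 3
  when young: 3
  young that: 3
  moon young: 2
  when that: 2
  … (30 more, each ≤ 2)

"village moon", 4 times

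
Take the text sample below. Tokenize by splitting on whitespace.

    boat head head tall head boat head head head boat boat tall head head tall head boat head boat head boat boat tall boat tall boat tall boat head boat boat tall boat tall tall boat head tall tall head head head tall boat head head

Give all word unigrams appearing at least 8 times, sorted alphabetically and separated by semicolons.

boat; head; tall

Unigram counts meeting the condition (at least 8 times):
  boat: 16
  head: 18
  tall: 12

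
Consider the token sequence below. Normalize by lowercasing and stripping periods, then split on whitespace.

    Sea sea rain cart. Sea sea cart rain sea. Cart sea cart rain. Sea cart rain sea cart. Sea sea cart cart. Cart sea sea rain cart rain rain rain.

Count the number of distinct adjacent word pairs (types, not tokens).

30 tokens → 29 bigram windows in total.
Repeated bigrams (each contributes count−1 duplicates):
  sea cart: 6
  cart rain: 4
  cart sea: 4
  sea sea: 4
  rain sea: 3
  cart cart: 2
  rain cart: 2
  rain rain: 2
  … (1 more repeated)
20 duplicate windows → 29 − 20 = 9 distinct.

9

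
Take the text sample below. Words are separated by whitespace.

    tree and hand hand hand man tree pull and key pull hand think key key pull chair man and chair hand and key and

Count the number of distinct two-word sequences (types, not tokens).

20

24 tokens → 23 bigram windows in total.
Repeated bigrams (each contributes count−1 duplicates):
  and key: 2
  hand hand: 2
  key pull: 2
3 duplicate windows → 23 − 3 = 20 distinct.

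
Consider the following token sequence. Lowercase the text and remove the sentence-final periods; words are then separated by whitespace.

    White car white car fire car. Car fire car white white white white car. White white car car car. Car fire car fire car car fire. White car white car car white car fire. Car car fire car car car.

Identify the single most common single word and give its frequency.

"car", 22 times

Unigram frequencies (highest first):
  car: 22
  white: 11
  fire: 7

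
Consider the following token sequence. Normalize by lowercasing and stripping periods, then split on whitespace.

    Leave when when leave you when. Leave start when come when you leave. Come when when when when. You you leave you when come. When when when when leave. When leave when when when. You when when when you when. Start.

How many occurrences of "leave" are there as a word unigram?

Scanning the 41 tokens for "leave":
  position 1: leave
  position 4: leave
  position 7: leave
  position 13: leave
  position 21: leave
  position 29: leave
  position 31: leave

7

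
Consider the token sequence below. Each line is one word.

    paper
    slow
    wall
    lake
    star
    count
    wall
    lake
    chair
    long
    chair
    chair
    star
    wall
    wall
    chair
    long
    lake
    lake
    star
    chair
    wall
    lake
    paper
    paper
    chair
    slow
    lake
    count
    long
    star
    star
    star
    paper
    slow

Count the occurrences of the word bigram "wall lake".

3

Scanning the 34 overlapping bigram windows for "wall lake":
  position 3–4: wall lake
  position 7–8: wall lake
  position 22–23: wall lake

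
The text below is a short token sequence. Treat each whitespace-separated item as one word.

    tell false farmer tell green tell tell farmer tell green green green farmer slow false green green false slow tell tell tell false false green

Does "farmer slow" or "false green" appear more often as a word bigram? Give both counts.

"false green" (2 vs 1)

"farmer slow": 1 occurrence
"false green": 2 occurrences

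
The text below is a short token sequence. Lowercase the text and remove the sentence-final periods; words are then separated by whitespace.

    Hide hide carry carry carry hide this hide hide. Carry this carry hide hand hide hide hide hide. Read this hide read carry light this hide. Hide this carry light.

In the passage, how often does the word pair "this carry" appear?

2

Scanning the 29 overlapping bigram windows for "this carry":
  position 11–12: this carry
  position 28–29: this carry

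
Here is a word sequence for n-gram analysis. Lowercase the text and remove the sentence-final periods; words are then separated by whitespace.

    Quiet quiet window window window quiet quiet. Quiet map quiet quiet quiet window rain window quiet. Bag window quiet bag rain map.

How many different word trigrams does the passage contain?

17

22 tokens → 20 trigram windows in total.
Repeated trigrams (each contributes count−1 duplicates):
  quiet quiet quiet: 2
  quiet quiet window: 2
  window quiet bag: 2
3 duplicate windows → 20 − 3 = 17 distinct.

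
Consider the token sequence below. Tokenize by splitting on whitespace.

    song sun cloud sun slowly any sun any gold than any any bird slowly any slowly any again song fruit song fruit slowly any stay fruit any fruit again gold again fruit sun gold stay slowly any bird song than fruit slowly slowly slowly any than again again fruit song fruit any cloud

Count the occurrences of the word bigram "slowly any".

Scanning the 52 overlapping bigram windows for "slowly any":
  position 5–6: slowly any
  position 14–15: slowly any
  position 16–17: slowly any
  position 23–24: slowly any
  position 36–37: slowly any
  position 44–45: slowly any

6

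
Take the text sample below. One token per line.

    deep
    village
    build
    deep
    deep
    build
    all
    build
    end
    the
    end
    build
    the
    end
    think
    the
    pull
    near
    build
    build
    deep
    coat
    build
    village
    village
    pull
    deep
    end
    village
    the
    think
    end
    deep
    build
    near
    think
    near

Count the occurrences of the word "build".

Scanning the 37 tokens for "build":
  position 3: build
  position 6: build
  position 8: build
  position 12: build
  position 19: build
  position 20: build
  position 23: build
  position 34: build

8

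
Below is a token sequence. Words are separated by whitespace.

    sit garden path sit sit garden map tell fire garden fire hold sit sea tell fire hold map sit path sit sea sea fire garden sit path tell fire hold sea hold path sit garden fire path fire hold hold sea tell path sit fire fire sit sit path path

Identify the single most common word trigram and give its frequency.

"tell fire hold", 2 times

Trigram frequencies (highest first):
  tell fire hold: 2
  sit garden path: 1
  garden path sit: 1
  path sit sit: 1
  sit sit garden: 1
  sit garden map: 1
  … (41 more, each ≤ 1)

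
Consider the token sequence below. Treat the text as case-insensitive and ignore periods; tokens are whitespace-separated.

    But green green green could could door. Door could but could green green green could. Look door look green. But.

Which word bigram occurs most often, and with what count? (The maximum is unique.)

Bigram frequencies (highest first):
  green green: 4
  green could: 2
  but green: 1
  could could: 1
  could door: 1
  door door: 1
  … (9 more, each ≤ 1)

"green green", 4 times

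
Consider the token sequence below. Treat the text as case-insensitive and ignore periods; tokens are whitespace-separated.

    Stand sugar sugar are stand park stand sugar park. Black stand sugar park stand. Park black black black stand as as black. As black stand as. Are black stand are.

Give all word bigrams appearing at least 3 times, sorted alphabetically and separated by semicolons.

Bigram counts meeting the condition (at least 3 times):
  black stand: 4
  stand sugar: 3

black stand; stand sugar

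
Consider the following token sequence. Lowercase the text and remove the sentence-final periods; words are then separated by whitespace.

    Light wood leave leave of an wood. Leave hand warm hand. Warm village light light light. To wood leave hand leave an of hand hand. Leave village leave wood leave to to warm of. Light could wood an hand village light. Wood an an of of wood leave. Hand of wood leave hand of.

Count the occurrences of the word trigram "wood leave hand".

Scanning the 52 overlapping trigram windows for "wood leave hand":
  position 7–9: wood leave hand
  position 18–20: wood leave hand
  position 47–49: wood leave hand
  position 51–53: wood leave hand

4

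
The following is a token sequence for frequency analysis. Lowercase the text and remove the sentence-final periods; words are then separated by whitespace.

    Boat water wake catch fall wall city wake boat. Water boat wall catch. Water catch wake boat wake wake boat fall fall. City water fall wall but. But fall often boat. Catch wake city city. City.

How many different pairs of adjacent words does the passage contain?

36 tokens → 35 bigram windows in total.
Repeated bigrams (each contributes count−1 duplicates):
  wake boat: 3
  boat water: 2
  catch wake: 2
  city city: 2
  fall wall: 2
6 duplicate windows → 35 − 6 = 29 distinct.

29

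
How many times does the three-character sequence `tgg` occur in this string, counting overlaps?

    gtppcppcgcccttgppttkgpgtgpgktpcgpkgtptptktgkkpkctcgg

0

Sliding a length-3 window over the 52 characters (50 positions):
  (no match at any position)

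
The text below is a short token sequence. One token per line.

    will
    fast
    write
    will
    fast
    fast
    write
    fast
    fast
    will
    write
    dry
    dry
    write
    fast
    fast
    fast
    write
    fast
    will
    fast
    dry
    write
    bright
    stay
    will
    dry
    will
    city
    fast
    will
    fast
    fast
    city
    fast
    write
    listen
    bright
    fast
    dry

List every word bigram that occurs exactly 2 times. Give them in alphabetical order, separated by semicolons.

city fast; dry write; fast dry

Bigram counts meeting the condition (exactly 2 times):
  city fast: 2
  dry write: 2
  fast dry: 2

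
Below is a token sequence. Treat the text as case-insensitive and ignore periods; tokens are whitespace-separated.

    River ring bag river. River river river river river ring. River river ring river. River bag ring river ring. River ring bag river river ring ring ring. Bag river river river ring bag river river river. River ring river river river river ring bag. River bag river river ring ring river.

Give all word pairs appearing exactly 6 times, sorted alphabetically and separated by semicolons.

Bigram counts meeting the condition (exactly 6 times):
  bag river: 6
  ring river: 6

bag river; ring river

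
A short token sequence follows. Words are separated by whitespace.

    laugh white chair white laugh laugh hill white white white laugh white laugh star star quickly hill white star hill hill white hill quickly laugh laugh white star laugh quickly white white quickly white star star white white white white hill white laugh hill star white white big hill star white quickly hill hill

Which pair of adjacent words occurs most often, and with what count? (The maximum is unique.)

Bigram frequencies (highest first):
  white white: 7
  white laugh: 4
  hill white: 4
  laugh white: 3
  white star: 3
  star white: 3
  … (20 more, each ≤ 2)

"white white", 7 times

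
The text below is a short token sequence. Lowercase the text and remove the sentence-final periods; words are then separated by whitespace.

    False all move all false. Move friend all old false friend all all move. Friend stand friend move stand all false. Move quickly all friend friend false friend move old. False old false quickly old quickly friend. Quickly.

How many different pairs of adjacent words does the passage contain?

38 tokens → 37 bigram windows in total.
Repeated bigrams (each contributes count−1 duplicates):
  old false: 3
  all false: 2
  all move: 2
  false friend: 2
  false move: 2
  friend all: 2
  friend move: 2
  move friend: 2
9 duplicate windows → 37 − 9 = 28 distinct.

28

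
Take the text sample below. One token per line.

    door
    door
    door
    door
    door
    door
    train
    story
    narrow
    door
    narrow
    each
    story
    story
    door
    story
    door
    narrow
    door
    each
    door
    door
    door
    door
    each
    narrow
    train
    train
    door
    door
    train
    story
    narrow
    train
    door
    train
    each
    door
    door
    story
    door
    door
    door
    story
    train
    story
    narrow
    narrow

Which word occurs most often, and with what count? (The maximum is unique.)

Unigram frequencies (highest first):
  door: 22
  story: 8
  train: 7
  narrow: 7
  each: 4

"door", 22 times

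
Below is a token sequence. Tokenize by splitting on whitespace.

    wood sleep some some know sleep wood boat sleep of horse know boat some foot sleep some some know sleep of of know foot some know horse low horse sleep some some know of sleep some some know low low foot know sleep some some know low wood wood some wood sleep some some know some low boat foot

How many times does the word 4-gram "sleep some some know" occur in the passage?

6

Scanning the 56 overlapping 4-gram windows for "sleep some some know":
  position 2–5: sleep some some know
  position 16–19: sleep some some know
  position 30–33: sleep some some know
  position 35–38: sleep some some know
  position 43–46: sleep some some know
  position 52–55: sleep some some know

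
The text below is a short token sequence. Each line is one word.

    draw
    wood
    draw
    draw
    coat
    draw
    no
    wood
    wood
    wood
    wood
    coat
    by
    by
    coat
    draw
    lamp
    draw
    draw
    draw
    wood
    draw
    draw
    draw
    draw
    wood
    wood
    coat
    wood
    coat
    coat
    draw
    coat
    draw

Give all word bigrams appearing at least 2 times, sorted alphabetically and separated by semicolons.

coat draw; draw coat; draw draw; draw wood; wood coat; wood draw; wood wood

Bigram counts meeting the condition (at least 2 times):
  coat draw: 4
  draw coat: 2
  draw draw: 6
  draw wood: 3
  wood coat: 3
  wood draw: 2
  wood wood: 4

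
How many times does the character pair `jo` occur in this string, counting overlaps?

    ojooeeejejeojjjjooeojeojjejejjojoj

Sliding a length-2 window over the 34 characters (33 positions):
  position 2–3: jo
  position 16–17: jo
  position 30–31: jo
  position 32–33: jo

4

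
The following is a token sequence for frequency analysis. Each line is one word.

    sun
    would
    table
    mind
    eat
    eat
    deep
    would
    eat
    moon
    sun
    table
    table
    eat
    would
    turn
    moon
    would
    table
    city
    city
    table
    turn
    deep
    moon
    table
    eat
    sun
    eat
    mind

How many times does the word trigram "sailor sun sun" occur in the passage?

Scanning the 28 overlapping trigram windows for "sailor sun sun":
  (none found)

0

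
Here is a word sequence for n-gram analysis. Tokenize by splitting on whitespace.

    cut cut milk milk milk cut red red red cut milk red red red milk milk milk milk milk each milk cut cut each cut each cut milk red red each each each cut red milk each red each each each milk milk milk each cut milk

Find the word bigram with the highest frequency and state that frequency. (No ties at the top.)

"milk milk", 8 times

Bigram frequencies (highest first):
  milk milk: 8
  red red: 5
  cut milk: 4
  each cut: 4
  each each: 4
  milk each: 3
  … (10 more, each ≤ 2)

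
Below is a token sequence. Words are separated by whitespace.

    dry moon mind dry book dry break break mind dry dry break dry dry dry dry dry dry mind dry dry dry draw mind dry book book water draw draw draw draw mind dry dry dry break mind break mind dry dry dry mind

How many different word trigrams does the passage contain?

27

44 tokens → 42 trigram windows in total.
Repeated trigrams (each contributes count−1 duplicates):
  dry dry dry: 7
  mind dry dry: 4
  break mind dry: 2
  draw draw draw: 2
  draw mind dry: 2
  dry dry break: 2
  dry dry mind: 2
  mind dry book: 2
15 duplicate windows → 42 − 15 = 27 distinct.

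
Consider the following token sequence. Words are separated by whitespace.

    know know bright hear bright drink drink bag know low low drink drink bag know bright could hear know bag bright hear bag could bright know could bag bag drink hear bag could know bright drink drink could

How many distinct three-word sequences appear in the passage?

32

38 tokens → 36 trigram windows in total.
Repeated trigrams (each contributes count−1 duplicates):
  bright drink drink: 2
  drink bag know: 2
  drink drink bag: 2
  hear bag could: 2
4 duplicate windows → 36 − 4 = 32 distinct.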